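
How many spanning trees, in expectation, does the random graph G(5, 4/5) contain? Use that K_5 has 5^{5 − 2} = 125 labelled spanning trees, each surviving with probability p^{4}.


K_5 has 5^{5 − 2} = 125 labelled spanning trees.
For each such spanning tree H, let X_H = 1 if all 4 edges of H are present in G. Then P[X_H = 1] = p^{4} = (4/5)^{4} = 256/625.
By linearity of expectation: E[X] = Σ_H E[X_H] = 125 · p^{4} = 125 · 256/625 = 256/5.
Numerically: E[X] ≈ 51.2.

E[X] = 125 · (4/5)^{4} = 256/5 ≈ 51.2.


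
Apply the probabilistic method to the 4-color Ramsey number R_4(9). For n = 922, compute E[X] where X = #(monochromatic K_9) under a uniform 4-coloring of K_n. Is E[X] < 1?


E[X] = C(922, 9) · 4^{1 − 36} = 1275867683890227543270 · 4^{−35} = 1275867683890227543270/1180591620717411303424.
As a reduced fraction: E[X] = 637933841945113771635/590295810358705651712 ≈ 1.081.
Is E[X] < 1? NO.
Since E[X] ≥ 1, the first-moment bound is inconclusive at n = 922; it does NOT by itself certify R_4(9) > 922.

E[X] = 637933841945113771635/590295810358705651712 ≈ 1.081; E[X] ≥ 1; first-moment method inconclusive here.


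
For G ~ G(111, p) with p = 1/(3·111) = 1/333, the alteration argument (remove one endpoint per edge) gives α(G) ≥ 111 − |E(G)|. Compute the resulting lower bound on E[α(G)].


E[|E(G)|] = C(111, 2)·p = 6105 · (1/333) = 55/3.
E[α(G)] ≥ n − E[|E(G)|] = 111 − 55/3 = 278/3.
Numerically: ≈ 92.66667.
(This is only a lower bound; the true E[α(G)] may be larger.)

E[α(G)] ≥ 278/3 ≈ 92.66667.


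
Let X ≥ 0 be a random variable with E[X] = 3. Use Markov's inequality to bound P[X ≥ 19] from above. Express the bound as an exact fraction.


μ = E[X] = 3, a = 19.
Markov: P[X ≥ 19] ≤ μ/a = (3)/19 = 3/19.
Numerically: ≈ 0.15789.
(Since a = 19 > μ = 3.00000, the bound 3/19 is < 1 and informative.)

P[X ≥ 19] ≤ 3/19 ≈ 0.15789.


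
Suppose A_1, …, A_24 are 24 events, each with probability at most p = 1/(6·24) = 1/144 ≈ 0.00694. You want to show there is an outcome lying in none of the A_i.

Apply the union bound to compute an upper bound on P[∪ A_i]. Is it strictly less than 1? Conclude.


Union bound: P[∪_{i=1}^{24} A_i] ≤ Σ_i P[A_i] ≤ 24·p = 24·(1/144) = 1/6.
Numerically: 1/6 ≈ 0.16667.
Is 1/6 < 1? YES.
Since P[∪ A_i] ≤ 1/6 < 1, the complement has P[∩ A_i^c] ≥ 1 − 1/6 = 5/6 > 0, so some outcome avoids every A_i.

24·p = 1/6 ≈ 0.16667; existence CERTIFIED by the union bound.


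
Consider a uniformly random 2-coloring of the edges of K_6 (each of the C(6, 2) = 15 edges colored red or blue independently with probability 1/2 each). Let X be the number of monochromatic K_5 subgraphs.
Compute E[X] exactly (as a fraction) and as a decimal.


Let X = Σ_S X_S over the C(6, 5) = 6 subsets S of size 5, where X_S = 1 if the K_5 on S is monochromatic.
For a fixed S, the K_5 on S has C(5, 2) = 10 edges. P[all 10 edges red] = (1/2)^10, and likewise for blue, so P[monochromatic] = 2·(1/2)^10 = 2^{1 − 10} = 1/512.
By linearity of expectation: E[X] = C(6, 5) · 2^{1 − 10} = 6 · 1/512 = 3/256.
Numerically: E[X] ≈ 0.01172.

E[X] = C(6,5)·2^(1−C(5,2)) = 3/256 ≈ 0.01172.


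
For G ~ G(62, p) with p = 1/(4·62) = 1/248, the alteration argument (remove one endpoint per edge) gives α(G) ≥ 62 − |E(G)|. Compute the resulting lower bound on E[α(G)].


E[|E(G)|] = C(62, 2)·p = 1891 · (1/248) = 61/8.
E[α(G)] ≥ n − E[|E(G)|] = 62 − 61/8 = 435/8.
Numerically: ≈ 54.3750.
(This is only a lower bound; the true E[α(G)] may be larger.)

E[α(G)] ≥ 435/8 ≈ 54.3750.


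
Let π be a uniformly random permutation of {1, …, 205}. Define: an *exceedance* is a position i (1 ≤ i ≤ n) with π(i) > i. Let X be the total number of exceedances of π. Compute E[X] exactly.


Write X = Σ_{i=1}^{205} X_i, where X_i = 1_{π(i) > i}.
For each fixed i, π(i) is uniform over {1, …, 205} (marginal of a uniform permutation), so P[π(i) > i] = (n − i)/n. Summing: Σ_{i=1}^{205} (n − i)/n = (0 + 1 + … + 204)/205 = 205(205 − 1)/(2·205) = (205 − 1)/2.
Hence E[X] = Σ_{i=1}^{205} (205 − i)/205 = 102 ≈ 102.0000.

E[X] = 102 = 102.0000.


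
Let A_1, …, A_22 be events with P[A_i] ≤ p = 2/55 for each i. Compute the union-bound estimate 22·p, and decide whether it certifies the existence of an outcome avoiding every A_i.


Union bound: P[∪_{i=1}^{22} A_i] ≤ Σ_i P[A_i] ≤ 22·p = 22·(2/55) = 4/5.
Numerically: 4/5 ≈ 0.8000.
Is 4/5 < 1? YES.
Since P[∪ A_i] ≤ 4/5 < 1, the complement has P[∩ A_i^c] ≥ 1 − 4/5 = 1/5 > 0, so some outcome avoids every A_i.

22·p = 4/5 ≈ 0.8000; existence CERTIFIED by the union bound.


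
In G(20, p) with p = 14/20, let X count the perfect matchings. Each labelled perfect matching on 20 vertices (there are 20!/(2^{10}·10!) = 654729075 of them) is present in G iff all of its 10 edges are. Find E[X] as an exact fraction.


K_20 has 20!/(2^{10}·10!) = 654729075 labelled perfect matchings.
For each such perfect matching H, let X_H = 1 if all 10 edges of H are present in G. Then P[X_H = 1] = p^{10} = (7/10)^{10} = 282475249/10000000000.
By linearity: E[X] = Σ_H E[X_H] = 654729075 · p^{10} = 654729075 · 282475249/10000000000 = 7397790339526587/400000000.
Numerically: E[X] ≈ 1.84945e+07.

E[X] = 654729075 · (7/10)^{10} = 7397790339526587/400000000 ≈ 1.84945e+07.


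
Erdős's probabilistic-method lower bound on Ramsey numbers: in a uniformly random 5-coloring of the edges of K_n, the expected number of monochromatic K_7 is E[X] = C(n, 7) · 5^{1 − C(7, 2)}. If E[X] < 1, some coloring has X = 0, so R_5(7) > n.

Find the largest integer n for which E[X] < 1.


We need C(n, 7) · 5^{1 − 21} < 1, i.e. C(n, 7) < 5^{21 − 1} = 95367431640625.
Check values of n near the boundary:
  n = 335: C(335, 7) = 88202498238195; 88202498238195 < 95367431640625? YES
  n = 336: C(336, 7) = 90079147136880; 90079147136880 < 95367431640625? YES
  n = 337: C(337, 7) = 91989916924632; 91989916924632 < 95367431640625? YES
  n = 338: C(338, 7) = 93935323022736; 93935323022736 < 95367431640625? YES
  n = 339: C(339, 7) = 95915887062372; 95915887062372 < 95367431640625? NO
  n = 340: C(340, 7) = 97932136940560; 97932136940560 < 95367431640625? NO
  n = 341: C(341, 7) = 99984606876440; 99984606876440 < 95367431640625? NO
The largest n with C(n, 7) < 95367431640625 is n = 338 (where E[X] = 93935323022736/95367431640625 ≈ 0.9850). Hence R_5(7) > 338, i.e. R_5(7) ≥ 339.

Largest n = 338; hence R_5(7) > 338.


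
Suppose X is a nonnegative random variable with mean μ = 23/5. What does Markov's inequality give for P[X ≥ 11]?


μ = E[X] = 23/5, a = 11.
Markov: P[X ≥ 11] ≤ μ/a = (23/5)/11 = 23/55.
Numerically: ≈ 0.418.
(Since a = 11 > μ = 4.600, the bound 23/55 is < 1 and informative.)

P[X ≥ 11] ≤ 23/55 ≈ 0.418.


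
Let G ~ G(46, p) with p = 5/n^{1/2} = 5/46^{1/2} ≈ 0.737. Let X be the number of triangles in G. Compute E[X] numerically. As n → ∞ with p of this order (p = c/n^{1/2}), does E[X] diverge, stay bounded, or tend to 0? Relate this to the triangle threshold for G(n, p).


Number of potential triangles: C(46, 3) = 15180.
Each occurs with probability p³ ≈ (0.737)³ ≈ 4.00657e-01.
By linearity: E[X] = C(46, 3)·p³ ≈ 15180 · 4.00657e-01 ≈ 6081.981.
Since α = 1/2 < 1, p = c/n^{1/2} ≫ 1/n is above the triangle threshold p ~ 1/n. Asymptotically E[X] ~ (c³/6)·n^{3(1−α)} = (5³/6)·n^{1.5} → ∞; triangles are abundant w.h.p.

E[X] ≈ 6081.981; in regime p = Θ(1/n^{1/2}) E[X] diverges (above the triangle threshold p ~ 1/n).


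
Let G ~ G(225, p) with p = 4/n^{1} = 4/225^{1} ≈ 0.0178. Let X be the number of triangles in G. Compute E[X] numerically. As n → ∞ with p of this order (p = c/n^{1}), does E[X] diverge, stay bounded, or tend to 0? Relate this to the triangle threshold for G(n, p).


Number of potential triangles: C(225, 3) = 1873200.
Each occurs with probability p³ ≈ (0.0178)³ ≈ 5.61866e-06.
By linearity: E[X] = C(225, 3)·p³ ≈ 1873200 · 5.61866e-06 ≈ 10.525.
Here α = 1, so p = 4/n is exactly at the triangle threshold p ~ 1/n. Asymptotically E[X] → c³/6 = 4³/6 = 32/3 ≈ 10.667, a bounded constant. In this regime the triangle count is asymptotically Poisson(c³/6).

E[X] ≈ 10.525; in regime p = Θ(1/n^{1}) E[X] stays bounded (at the triangle threshold p ~ 1/n).


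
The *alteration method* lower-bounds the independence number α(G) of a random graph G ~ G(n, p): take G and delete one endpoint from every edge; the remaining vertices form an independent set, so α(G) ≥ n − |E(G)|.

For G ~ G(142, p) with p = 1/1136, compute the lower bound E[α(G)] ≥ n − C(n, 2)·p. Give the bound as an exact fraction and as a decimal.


E[|E(G)|] = C(142, 2)·p = 10011 · (1/1136) = 141/16.
E[α(G)] ≥ n − E[|E(G)|] = 142 − 141/16 = 2131/16.
Numerically: ≈ 133.18750.
(This is only a lower bound; the true E[α(G)] may be larger.)

E[α(G)] ≥ 2131/16 ≈ 133.18750.


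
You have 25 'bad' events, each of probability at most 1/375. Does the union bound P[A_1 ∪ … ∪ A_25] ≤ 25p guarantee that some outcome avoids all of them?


Union bound: P[∪_{i=1}^{25} A_i] ≤ Σ_i P[A_i] ≤ 25·p = 25·(1/375) = 1/15.
Numerically: 1/15 ≈ 0.0666667.
Is 1/15 < 1? YES.
Since P[∪ A_i] ≤ 1/15 < 1, the complement has P[∩ A_i^c] ≥ 1 − 1/15 = 14/15 > 0, so some outcome avoids every A_i.

25·p = 1/15 ≈ 0.0666667; existence CERTIFIED by the union bound.


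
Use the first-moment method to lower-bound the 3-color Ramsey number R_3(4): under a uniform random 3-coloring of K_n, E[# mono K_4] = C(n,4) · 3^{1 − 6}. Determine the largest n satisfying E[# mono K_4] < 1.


We need C(n, 4) · 3^{1 − 6} < 1, i.e. C(n, 4) < 3^{6 − 1} = 243.
Check values of n near the boundary:
  n = 5: C(5, 4) = 5; 5 < 243? YES
  n = 6: C(6, 4) = 15; 15 < 243? YES
  n = 7: C(7, 4) = 35; 35 < 243? YES
  n = 8: C(8, 4) = 70; 70 < 243? YES
  n = 9: C(9, 4) = 126; 126 < 243? YES
  n = 10: C(10, 4) = 210; 210 < 243? YES
  n = 11: C(11, 4) = 330; 330 < 243? NO
The largest n with C(n, 4) < 243 is n = 10 (where E[X] = 70/81 ≈ 0.864). Hence R_3(4) > 10, i.e. R_3(4) ≥ 11.

Largest n = 10; hence R_3(4) > 10.


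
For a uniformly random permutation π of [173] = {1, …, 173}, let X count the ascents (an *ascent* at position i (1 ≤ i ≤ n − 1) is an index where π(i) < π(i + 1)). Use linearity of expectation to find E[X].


Write X = Σ X_I over i = 1, …, 172, with X_I the indicator of one ascent.
There are 172 indicators.
For each fixed i, the pair (π(i), π(i+1)) is a uniformly random ordered pair of distinct values from {1, …, 173}; by symmetry P[π(i) < π(i+1)] = 1/2.
By linearity: E[X] = 172 · (1/2) = (173 − 1) · (1/2) = 86 ≈ 86.000000.

E[X] = 86 = 86.000000.


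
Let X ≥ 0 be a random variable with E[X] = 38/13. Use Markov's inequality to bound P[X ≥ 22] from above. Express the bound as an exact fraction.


μ = E[X] = 38/13, a = 22.
Markov: P[X ≥ 22] ≤ μ/a = (38/13)/22 = 19/143.
Numerically: ≈ 0.133.
(Since a = 22 > μ = 2.923, the bound 19/143 is < 1 and informative.)

P[X ≥ 22] ≤ 19/143 ≈ 0.133.


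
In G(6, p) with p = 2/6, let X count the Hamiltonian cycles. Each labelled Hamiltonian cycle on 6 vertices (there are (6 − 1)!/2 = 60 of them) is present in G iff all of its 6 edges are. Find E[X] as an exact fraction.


K_6 has (6 − 1)!/2 = 60 labelled Hamiltonian cycles.
For each such Hamiltonian cycle H, let X_H = 1 if all 6 edges of H are present in G. Then P[X_H = 1] = p^{6} = (1/3)^{6} = 1/729.
By linearity: E[X] = Σ_H E[X_H] = 60 · p^{6} = 60 · 1/729 = 20/243.
Numerically: E[X] ≈ 0.0823045.

E[X] = 60 · (1/3)^{6} = 20/243 ≈ 0.0823045.


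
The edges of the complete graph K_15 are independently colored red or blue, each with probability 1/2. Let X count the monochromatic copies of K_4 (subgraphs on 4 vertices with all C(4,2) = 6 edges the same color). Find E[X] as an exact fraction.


Let X = Σ_S X_S over the C(15, 4) = 1365 subsets S of size 4, where X_S = 1 if the K_4 on S is monochromatic.
For a fixed S, the K_4 on S has C(4, 2) = 6 edges. P[all 6 edges red] = (1/2)^6, and likewise for blue, so P[monochromatic] = 2·(1/2)^6 = 2^{1 − 6} = 1/32.
By linearity: E[X] = C(15, 4) · 2^{1 − 6} = 1365 · 1/32 = 1365/32.
Numerically: E[X] ≈ 42.656250.

E[X] = C(15,4)·2^(1−C(4,2)) = 1365/32 ≈ 42.656250.


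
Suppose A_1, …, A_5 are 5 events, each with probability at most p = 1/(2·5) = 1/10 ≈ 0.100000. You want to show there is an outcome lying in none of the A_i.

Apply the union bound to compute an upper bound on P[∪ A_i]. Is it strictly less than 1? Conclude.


Union bound: P[∪_{i=1}^{5} A_i] ≤ Σ_i P[A_i] ≤ 5·p = 5·(1/10) = 1/2.
Numerically: 1/2 ≈ 0.500000.
Is 1/2 < 1? YES.
Since P[∪ A_i] ≤ 1/2 < 1, the complement has P[∩ A_i^c] ≥ 1 − 1/2 = 1/2 > 0, so some outcome avoids every A_i.

5·p = 1/2 ≈ 0.500000; existence CERTIFIED by the union bound.


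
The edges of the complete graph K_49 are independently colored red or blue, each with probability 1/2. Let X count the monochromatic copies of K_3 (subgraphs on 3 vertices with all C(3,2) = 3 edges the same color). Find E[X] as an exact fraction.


Let X = Σ_S X_S over the C(49, 3) = 18424 subsets S of size 3, where X_S = 1 if the K_3 on S is monochromatic.
For a fixed S, the K_3 on S has C(3, 2) = 3 edges. P[all 3 edges red] = (1/2)^3, and likewise for blue, so P[monochromatic] = 2·(1/2)^3 = 2^{1 − 3} = 1/4.
By linearity of expectation: E[X] = C(49, 3) · 2^{1 − 3} = 18424 · 1/4 = 4606.
Numerically: E[X] ≈ 4606.000.

E[X] = C(49,3)·2^(1−C(3,2)) = 4606 ≈ 4606.000.


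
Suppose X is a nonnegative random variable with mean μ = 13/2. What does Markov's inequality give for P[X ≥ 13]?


μ = E[X] = 13/2, a = 13.
Markov: P[X ≥ 13] ≤ μ/a = (13/2)/13 = 1/2.
Numerically: ≈ 0.50000.
(Since a = 13 > μ = 6.50000, the bound 1/2 is < 1 and informative.)

P[X ≥ 13] ≤ 1/2 ≈ 0.50000.


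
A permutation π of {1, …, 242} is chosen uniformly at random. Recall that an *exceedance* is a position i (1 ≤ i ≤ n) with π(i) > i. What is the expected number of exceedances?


Write X = Σ_{i=1}^{242} X_i, where X_i = 1_{π(i) > i}.
For each fixed i, π(i) is uniform over {1, …, 242} (marginal of a uniform permutation), so P[π(i) > i] = (n − i)/n. Summing: Σ_{i=1}^{242} (n − i)/n = (0 + 1 + … + 241)/242 = 242(242 − 1)/(2·242) = (242 − 1)/2.
Hence E[X] = Σ_{i=1}^{242} (242 − i)/242 = 241/2 ≈ 120.5000.

E[X] = 241/2 = 120.5000.


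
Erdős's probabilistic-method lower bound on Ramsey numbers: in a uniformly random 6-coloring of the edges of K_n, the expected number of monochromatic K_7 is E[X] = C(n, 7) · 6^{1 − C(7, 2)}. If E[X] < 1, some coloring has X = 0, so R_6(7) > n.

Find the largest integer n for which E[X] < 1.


We need C(n, 7) · 6^{1 − 21} < 1, i.e. C(n, 7) < 6^{21 − 1} = 3656158440062976.
Check values of n near the boundary:
  n = 564: C(564, 7) = 3469685994423792; 3469685994423792 < 3656158440062976? YES
  n = 565: C(565, 7) = 3513212521235560; 3513212521235560 < 3656158440062976? YES
  n = 566: C(566, 7) = 3557206237959440; 3557206237959440 < 3656158440062976? YES
  n = 567: C(567, 7) = 3601671315933933; 3601671315933933 < 3656158440062976? YES
  n = 568: C(568, 7) = 3646611956239704; 3646611956239704 < 3656158440062976? YES
  n = 569: C(569, 7) = 3692032389858348; 3692032389858348 < 3656158440062976? NO
  n = 570: C(570, 7) = 3737936877831720; 3737936877831720 < 3656158440062976? NO
  n = 571: C(571, 7) = 3784329711421830; 3784329711421830 < 3656158440062976? NO
The largest n with C(n, 7) < 3656158440062976 is n = 568 (where E[X] = 16882462760369/16926659444736 ≈ 0.997389). Hence R_6(7) > 568, i.e. R_6(7) ≥ 569.

Largest n = 568; hence R_6(7) > 568.


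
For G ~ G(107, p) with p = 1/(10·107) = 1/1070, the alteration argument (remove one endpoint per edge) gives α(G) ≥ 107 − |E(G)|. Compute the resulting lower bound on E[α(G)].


E[|E(G)|] = C(107, 2)·p = 5671 · (1/1070) = 53/10.
E[α(G)] ≥ n − E[|E(G)|] = 107 − 53/10 = 1017/10.
Numerically: ≈ 101.70000.
(This is only a lower bound; the true E[α(G)] may be larger.)

E[α(G)] ≥ 1017/10 ≈ 101.70000.


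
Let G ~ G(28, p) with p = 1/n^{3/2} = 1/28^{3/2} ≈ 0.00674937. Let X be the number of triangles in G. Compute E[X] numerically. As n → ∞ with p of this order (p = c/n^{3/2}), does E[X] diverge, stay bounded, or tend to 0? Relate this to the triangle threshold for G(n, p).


Number of potential triangles: C(28, 3) = 3276.
Each occurs with probability p³ ≈ (0.00674937)³ ≈ 3.07460167e-07.
By linearity: E[X] = C(28, 3)·p³ ≈ 3276 · 3.07460167e-07 ≈ 0.001007.
Since α = 3/2 > 1, p = c/n^{3/2} = o(1/n) is below the triangle threshold p ~ 1/n. Asymptotically E[X] ~ (c³/6)·n^{3(1−α)} = (1³/6)·n^{-1.5} → 0, so by Markov's inequality G has no triangles w.h.p.

E[X] ≈ 0.001007; in regime p = Θ(1/n^{3/2}) E[X] tends to 0 (below the triangle threshold p ~ 1/n).


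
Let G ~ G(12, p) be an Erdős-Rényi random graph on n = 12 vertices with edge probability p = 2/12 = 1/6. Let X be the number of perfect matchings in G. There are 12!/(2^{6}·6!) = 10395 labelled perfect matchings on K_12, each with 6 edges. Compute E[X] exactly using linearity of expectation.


K_12 has 12!/(2^{6}·6!) = 10395 labelled perfect matchings.
For each such perfect matching H, let X_H = 1 if all 6 edges of H are present in G. Then P[X_H = 1] = p^{6} = (1/6)^{6} = 1/46656.
By linearity of expectation: E[X] = Σ_H E[X_H] = 10395 · p^{6} = 10395 · 1/46656 = 385/1728.
Numerically: E[X] ≈ 0.2228.

E[X] = 10395 · (1/6)^{6} = 385/1728 ≈ 0.2228.


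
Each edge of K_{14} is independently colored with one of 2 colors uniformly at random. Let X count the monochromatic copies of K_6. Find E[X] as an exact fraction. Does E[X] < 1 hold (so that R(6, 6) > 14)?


E[X] = C(14, 6) · 2^{1 − 15} = 3003 · 2^{−14} = 3003/16384.
As a reduced fraction: E[X] = 3003/16384 ≈ 0.1832886.
Is E[X] < 1? YES.
Since E[X] < 1, there exists a 2-coloring of K_{14} with no monochromatic K_6; hence R(6, 6) > 14.

E[X] = 3003/16384 ≈ 0.1832886; E[X] < 1, so R(6, 6) > 14.


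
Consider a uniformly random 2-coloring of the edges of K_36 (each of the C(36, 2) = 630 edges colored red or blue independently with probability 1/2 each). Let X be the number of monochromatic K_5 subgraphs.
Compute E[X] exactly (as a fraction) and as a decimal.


Let X = Σ_S X_S over the C(36, 5) = 376992 subsets S of size 5, where X_S = 1 if the K_5 on S is monochromatic.
For a fixed S, the K_5 on S has C(5, 2) = 10 edges. P[all 10 edges red] = (1/2)^10, and likewise for blue, so P[monochromatic] = 2·(1/2)^10 = 2^{1 − 10} = 1/512.
By linearity of expectation: E[X] = C(36, 5) · 2^{1 − 10} = 376992 · 1/512 = 11781/16.
Numerically: E[X] ≈ 736.3125.

E[X] = C(36,5)·2^(1−C(5,2)) = 11781/16 ≈ 736.3125.


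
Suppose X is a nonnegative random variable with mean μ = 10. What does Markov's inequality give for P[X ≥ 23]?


μ = E[X] = 10, a = 23.
Markov: P[X ≥ 23] ≤ μ/a = (10)/23 = 10/23.
Numerically: ≈ 0.4348.
(Since a = 23 > μ = 10.0000, the bound 10/23 is < 1 and informative.)

P[X ≥ 23] ≤ 10/23 ≈ 0.4348.


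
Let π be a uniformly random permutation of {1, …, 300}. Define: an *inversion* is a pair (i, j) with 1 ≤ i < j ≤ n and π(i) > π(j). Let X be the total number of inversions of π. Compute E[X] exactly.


Write X = Σ X_I over the C(300, 2) = 44850 pairs i < j, with X_I the indicator of one inversion.
There are 44850 indicators.
For each fixed pair i < j, the values π(i) and π(j) are two distinct elements of {1, …, 300} in uniformly random order; by symmetry P[π(i) > π(j)] = 1/2.
By linearity: E[X] = 44850 · (1/2) = C(300, 2) · (1/2) = 44850/2 = 22425 ≈ 22425.0000.

E[X] = 22425 = 22425.0000.


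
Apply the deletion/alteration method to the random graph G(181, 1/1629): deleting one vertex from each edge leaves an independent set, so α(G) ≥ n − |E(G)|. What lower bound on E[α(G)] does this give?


E[|E(G)|] = C(181, 2)·p = 16290 · (1/1629) = 10.
E[α(G)] ≥ n − E[|E(G)|] = 181 − 10 = 171.
Numerically: ≈ 171.00000.
(This is only a lower bound; the true E[α(G)] may be larger.)

E[α(G)] ≥ 171 ≈ 171.00000.


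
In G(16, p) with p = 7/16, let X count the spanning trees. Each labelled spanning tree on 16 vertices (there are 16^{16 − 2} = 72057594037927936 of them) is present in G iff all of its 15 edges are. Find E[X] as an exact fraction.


K_16 has 16^{16 − 2} = 72057594037927936 labelled spanning trees.
For each such spanning tree H, let X_H = 1 if all 15 edges of H are present in G. Then P[X_H = 1] = p^{15} = (7/16)^{15} = 4747561509943/1152921504606846976.
By linearity: E[X] = Σ_H E[X_H] = 72057594037927936 · p^{15} = 72057594037927936 · 4747561509943/1152921504606846976 = 4747561509943/16.
Numerically: E[X] ≈ 2.96723e+11.

E[X] = 72057594037927936 · (7/16)^{15} = 4747561509943/16 ≈ 2.96723e+11.


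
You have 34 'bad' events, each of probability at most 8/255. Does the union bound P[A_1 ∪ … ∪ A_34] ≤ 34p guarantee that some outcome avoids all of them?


Union bound: P[∪_{i=1}^{34} A_i] ≤ Σ_i P[A_i] ≤ 34·p = 34·(8/255) = 16/15.
Numerically: 16/15 ≈ 1.0667.
Is 16/15 < 1? NO.
Since the bound 16/15 is ≥ 1, the union bound is uninformative here; it does NOT by itself certify existence.

34·p = 16/15 ≈ 1.0667; existence NOT certified by the union bound.


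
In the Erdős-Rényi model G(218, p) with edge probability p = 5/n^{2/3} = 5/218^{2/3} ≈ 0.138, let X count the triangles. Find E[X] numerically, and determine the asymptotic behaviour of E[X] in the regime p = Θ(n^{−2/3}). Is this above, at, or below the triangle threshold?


Number of potential triangles: C(218, 3) = 1703016.
Each occurs with probability p³ ≈ (0.138)³ ≈ 2.63025e-03.
By linearity: E[X] = C(218, 3)·p³ ≈ 1703016 · 2.63025e-03 ≈ 4479.358.
Since α = 2/3 < 1, p = c/n^{2/3} ≫ 1/n is above the triangle threshold p ~ 1/n. Asymptotically E[X] ~ (c³/6)·n^{3(1−α)} = (5³/6)·n^{1} → ∞; triangles are abundant w.h.p.

E[X] ≈ 4479.358; in regime p = Θ(1/n^{2/3}) E[X] diverges (above the triangle threshold p ~ 1/n).


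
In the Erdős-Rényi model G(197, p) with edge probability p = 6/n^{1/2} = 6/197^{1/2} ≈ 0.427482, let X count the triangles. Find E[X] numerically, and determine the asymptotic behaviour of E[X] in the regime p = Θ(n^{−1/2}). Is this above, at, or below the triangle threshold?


Number of potential triangles: C(197, 3) = 1254890.
Each occurs with probability p³ ≈ (0.427482)³ ≈ 7.81185929e-02.
By linearity: E[X] = C(197, 3)·p³ ≈ 1254890 · 7.81185929e-02 ≈ 98030.241019.
Since α = 1/2 < 1, p = c/n^{1/2} ≫ 1/n is above the triangle threshold p ~ 1/n. Asymptotically E[X] ~ (c³/6)·n^{3(1−α)} = (6³/6)·n^{1.5} → ∞; triangles are abundant w.h.p.

E[X] ≈ 98030.241019; in regime p = Θ(1/n^{1/2}) E[X] diverges (above the triangle threshold p ~ 1/n).


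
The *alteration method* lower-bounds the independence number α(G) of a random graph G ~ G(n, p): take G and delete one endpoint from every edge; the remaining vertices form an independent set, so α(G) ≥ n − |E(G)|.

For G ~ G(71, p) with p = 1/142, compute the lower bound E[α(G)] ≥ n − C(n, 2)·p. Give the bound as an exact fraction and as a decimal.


E[|E(G)|] = C(71, 2)·p = 2485 · (1/142) = 35/2.
E[α(G)] ≥ n − E[|E(G)|] = 71 − 35/2 = 107/2.
Numerically: ≈ 53.500.
(This is only a lower bound; the true E[α(G)] may be larger.)

E[α(G)] ≥ 107/2 ≈ 53.500.


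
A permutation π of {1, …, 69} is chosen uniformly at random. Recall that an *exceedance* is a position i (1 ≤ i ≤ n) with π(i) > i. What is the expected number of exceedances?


Write X = Σ_{i=1}^{69} X_i, where X_i = 1_{π(i) > i}.
For each fixed i, π(i) is uniform over {1, …, 69} (marginal of a uniform permutation), so P[π(i) > i] = (n − i)/n. Summing: Σ_{i=1}^{69} (n − i)/n = (0 + 1 + … + 68)/69 = 69(69 − 1)/(2·69) = (69 − 1)/2.
Hence E[X] = Σ_{i=1}^{69} (69 − i)/69 = 34 ≈ 34.000000.

E[X] = 34 = 34.000000.


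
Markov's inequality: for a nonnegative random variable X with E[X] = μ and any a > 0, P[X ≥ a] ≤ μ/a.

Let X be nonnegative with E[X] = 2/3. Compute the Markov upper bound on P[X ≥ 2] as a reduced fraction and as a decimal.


μ = E[X] = 2/3, a = 2.
Markov: P[X ≥ 2] ≤ μ/a = (2/3)/2 = 1/3.
Numerically: ≈ 0.33333.
(Since a = 2 > μ = 0.66667, the bound 1/3 is < 1 and informative.)

P[X ≥ 2] ≤ 1/3 ≈ 0.33333.


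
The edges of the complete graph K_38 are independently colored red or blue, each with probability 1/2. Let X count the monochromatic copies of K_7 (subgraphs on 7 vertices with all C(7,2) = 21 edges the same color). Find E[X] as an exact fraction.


Let X = Σ_S X_S over the C(38, 7) = 12620256 subsets S of size 7, where X_S = 1 if the K_7 on S is monochromatic.
For a fixed S, the K_7 on S has C(7, 2) = 21 edges. P[all 21 edges red] = (1/2)^21, and likewise for blue, so P[monochromatic] = 2·(1/2)^21 = 2^{1 − 21} = 1/1048576.
By linearity of expectation: E[X] = C(38, 7) · 2^{1 − 21} = 12620256 · 1/1048576 = 394383/32768.
Numerically: E[X] ≈ 12.036.

E[X] = C(38,7)·2^(1−C(7,2)) = 394383/32768 ≈ 12.036.


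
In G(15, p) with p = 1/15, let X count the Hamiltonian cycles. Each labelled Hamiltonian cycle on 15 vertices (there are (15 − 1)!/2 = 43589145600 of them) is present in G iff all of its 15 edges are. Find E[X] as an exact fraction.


K_15 has (15 − 1)!/2 = 43589145600 labelled Hamiltonian cycles.
For each such Hamiltonian cycle H, let X_H = 1 if all 15 edges of H are present in G. Then P[X_H = 1] = p^{15} = (1/15)^{15} = 1/437893890380859375.
By linearity: E[X] = Σ_H E[X_H] = 43589145600 · p^{15} = 43589145600 · 1/437893890380859375 = 7175168/72081298828125.
Numerically: E[X] ≈ 9.954e-08.

E[X] = 43589145600 · (1/15)^{15} = 7175168/72081298828125 ≈ 9.954e-08.


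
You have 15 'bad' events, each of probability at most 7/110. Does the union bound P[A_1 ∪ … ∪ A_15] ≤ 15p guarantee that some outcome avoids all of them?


Union bound: P[∪_{i=1}^{15} A_i] ≤ Σ_i P[A_i] ≤ 15·p = 15·(7/110) = 21/22.
Numerically: 21/22 ≈ 0.954545.
Is 21/22 < 1? YES.
Since P[∪ A_i] ≤ 21/22 < 1, the complement has P[∩ A_i^c] ≥ 1 − 21/22 = 1/22 > 0, so some outcome avoids every A_i.

15·p = 21/22 ≈ 0.954545; existence CERTIFIED by the union bound.


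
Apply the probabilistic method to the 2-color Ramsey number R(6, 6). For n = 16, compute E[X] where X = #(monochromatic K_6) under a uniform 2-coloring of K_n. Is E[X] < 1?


E[X] = C(16, 6) · 2^{1 − 15} = 8008 · 2^{−14} = 8008/16384.
As a reduced fraction: E[X] = 1001/2048 ≈ 0.48877.
Is E[X] < 1? YES.
Since E[X] < 1, there exists a 2-coloring of K_{16} with no monochromatic K_6; hence R(6, 6) > 16.

E[X] = 1001/2048 ≈ 0.48877; E[X] < 1, so R(6, 6) > 16.


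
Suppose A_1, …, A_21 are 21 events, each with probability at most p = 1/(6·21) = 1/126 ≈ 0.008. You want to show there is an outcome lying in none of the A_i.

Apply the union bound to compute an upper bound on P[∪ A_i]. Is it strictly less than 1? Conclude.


Union bound: P[∪_{i=1}^{21} A_i] ≤ Σ_i P[A_i] ≤ 21·p = 21·(1/126) = 1/6.
Numerically: 1/6 ≈ 0.167.
Is 1/6 < 1? YES.
Since P[∪ A_i] ≤ 1/6 < 1, the complement has P[∩ A_i^c] ≥ 1 − 1/6 = 5/6 > 0, so some outcome avoids every A_i.

21·p = 1/6 ≈ 0.167; existence CERTIFIED by the union bound.


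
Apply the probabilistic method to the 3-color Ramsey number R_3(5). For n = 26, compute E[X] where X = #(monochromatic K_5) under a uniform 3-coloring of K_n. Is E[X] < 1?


E[X] = C(26, 5) · 3^{1 − 10} = 65780 · 3^{−9} = 65780/19683.
As a reduced fraction: E[X] = 65780/19683 ≈ 3.341970.
Is E[X] < 1? NO.
Since E[X] ≥ 1, the first-moment bound is inconclusive at n = 26; it does NOT by itself certify R_3(5) > 26.

E[X] = 65780/19683 ≈ 3.341970; E[X] ≥ 1; first-moment method inconclusive here.


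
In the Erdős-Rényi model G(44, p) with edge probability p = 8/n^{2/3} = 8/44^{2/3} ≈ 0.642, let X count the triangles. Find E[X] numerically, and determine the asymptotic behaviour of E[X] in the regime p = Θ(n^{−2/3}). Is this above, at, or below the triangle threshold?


Number of potential triangles: C(44, 3) = 13244.
Each occurs with probability p³ ≈ (0.642)³ ≈ 2.64463e-01.
By linearity: E[X] = C(44, 3)·p³ ≈ 13244 · 2.64463e-01 ≈ 3502.545.
Since α = 2/3 < 1, p = c/n^{2/3} ≫ 1/n is above the triangle threshold p ~ 1/n. Asymptotically E[X] ~ (c³/6)·n^{3(1−α)} = (8³/6)·n^{1} → ∞; triangles are abundant w.h.p.

E[X] ≈ 3502.545; in regime p = Θ(1/n^{2/3}) E[X] diverges (above the triangle threshold p ~ 1/n).


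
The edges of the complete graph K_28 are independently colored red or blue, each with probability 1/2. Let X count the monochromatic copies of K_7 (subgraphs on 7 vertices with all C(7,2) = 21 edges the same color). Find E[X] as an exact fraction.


Let X = Σ_S X_S over the C(28, 7) = 1184040 subsets S of size 7, where X_S = 1 if the K_7 on S is monochromatic.
For a fixed S, the K_7 on S has C(7, 2) = 21 edges. P[all 21 edges red] = (1/2)^21, and likewise for blue, so P[monochromatic] = 2·(1/2)^21 = 2^{1 − 21} = 1/1048576.
By linearity of expectation: E[X] = C(28, 7) · 2^{1 − 21} = 1184040 · 1/1048576 = 148005/131072.
Numerically: E[X] ≈ 1.129189.

E[X] = C(28,7)·2^(1−C(7,2)) = 148005/131072 ≈ 1.129189.


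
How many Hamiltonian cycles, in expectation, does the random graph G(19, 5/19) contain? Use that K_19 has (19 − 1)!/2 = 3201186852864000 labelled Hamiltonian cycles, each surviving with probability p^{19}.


K_19 has (19 − 1)!/2 = 3201186852864000 labelled Hamiltonian cycles.
For each such Hamiltonian cycle H, let X_H = 1 if all 19 edges of H are present in G. Then P[X_H = 1] = p^{19} = (5/19)^{19} = 19073486328125/1978419655660313589123979.
By linearity of expectation: E[X] = Σ_H E[X_H] = 3201186852864000 · p^{19} = 3201186852864000 · 19073486328125/1978419655660313589123979 = 61057793671875000000000000000/1978419655660313589123979.
Numerically: E[X] ≈ 30861.9.

E[X] = 3201186852864000 · (5/19)^{19} = 61057793671875000000000000000/1978419655660313589123979 ≈ 30861.9.


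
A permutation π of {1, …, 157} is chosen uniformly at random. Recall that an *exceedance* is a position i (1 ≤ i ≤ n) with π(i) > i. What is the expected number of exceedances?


Write X = Σ_{i=1}^{157} X_i, where X_i = 1_{π(i) > i}.
For each fixed i, π(i) is uniform over {1, …, 157} (marginal of a uniform permutation), so P[π(i) > i] = (n − i)/n. Summing: Σ_{i=1}^{157} (n − i)/n = (0 + 1 + … + 156)/157 = 157(157 − 1)/(2·157) = (157 − 1)/2.
Hence E[X] = Σ_{i=1}^{157} (157 − i)/157 = 78 ≈ 78.00000.

E[X] = 78 = 78.00000.


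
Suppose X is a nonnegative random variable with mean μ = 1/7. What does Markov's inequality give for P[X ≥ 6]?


μ = E[X] = 1/7, a = 6.
Markov: P[X ≥ 6] ≤ μ/a = (1/7)/6 = 1/42.
Numerically: ≈ 0.0238.
(Since a = 6 > μ = 0.1429, the bound 1/42 is < 1 and informative.)

P[X ≥ 6] ≤ 1/42 ≈ 0.0238.


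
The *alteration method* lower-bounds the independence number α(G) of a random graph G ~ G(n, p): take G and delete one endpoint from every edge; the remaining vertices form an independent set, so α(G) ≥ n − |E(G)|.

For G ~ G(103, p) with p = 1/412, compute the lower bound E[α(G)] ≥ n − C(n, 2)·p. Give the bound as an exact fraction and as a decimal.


E[|E(G)|] = C(103, 2)·p = 5253 · (1/412) = 51/4.
E[α(G)] ≥ n − E[|E(G)|] = 103 − 51/4 = 361/4.
Numerically: ≈ 90.2500.
(This is only a lower bound; the true E[α(G)] may be larger.)

E[α(G)] ≥ 361/4 ≈ 90.2500.


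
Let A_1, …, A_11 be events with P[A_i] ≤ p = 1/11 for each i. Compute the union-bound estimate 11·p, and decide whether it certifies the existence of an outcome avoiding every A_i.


Union bound: P[∪_{i=1}^{11} A_i] ≤ Σ_i P[A_i] ≤ 11·p = 11·(1/11) = 1.
Numerically: 1 ≈ 1.000000.
Is 1 < 1? NO.
Since the bound 1 is ≥ 1, the union bound is uninformative here; it does NOT by itself certify existence.

11·p = 1 ≈ 1.000000; existence NOT certified by the union bound.


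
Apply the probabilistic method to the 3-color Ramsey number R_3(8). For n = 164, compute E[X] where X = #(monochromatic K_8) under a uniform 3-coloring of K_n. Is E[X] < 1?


E[X] = C(164, 8) · 3^{1 − 28} = 10912535409348 · 3^{−27} = 10912535409348/7625597484987.
As a reduced fraction: E[X] = 404167978124/282429536481 ≈ 1.431.
Is E[X] < 1? NO.
Since E[X] ≥ 1, the first-moment bound is inconclusive at n = 164; it does NOT by itself certify R_3(8) > 164.

E[X] = 404167978124/282429536481 ≈ 1.431; E[X] ≥ 1; first-moment method inconclusive here.


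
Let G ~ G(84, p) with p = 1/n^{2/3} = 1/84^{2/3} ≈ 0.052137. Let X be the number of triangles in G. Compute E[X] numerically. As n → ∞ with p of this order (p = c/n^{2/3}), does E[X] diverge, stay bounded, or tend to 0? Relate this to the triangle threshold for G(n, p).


Number of potential triangles: C(84, 3) = 95284.
Each occurs with probability p³ ≈ (0.052137)³ ≈ 1.4172336e-04.
By linearity: E[X] = C(84, 3)·p³ ≈ 95284 · 1.4172336e-04 ≈ 13.50397.
Since α = 2/3 < 1, p = c/n^{2/3} ≫ 1/n is above the triangle threshold p ~ 1/n. Asymptotically E[X] ~ (c³/6)·n^{3(1−α)} = (1³/6)·n^{1} → ∞; triangles are abundant w.h.p.

E[X] ≈ 13.50397; in regime p = Θ(1/n^{2/3}) E[X] diverges (above the triangle threshold p ~ 1/n).


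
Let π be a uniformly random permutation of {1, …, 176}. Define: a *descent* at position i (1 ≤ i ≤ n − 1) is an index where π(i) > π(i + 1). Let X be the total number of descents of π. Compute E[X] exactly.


Write X = Σ X_I over i = 1, …, 175, with X_I the indicator of one descent.
There are 175 indicators.
For each fixed i, the pair (π(i), π(i+1)) is a uniformly random ordered pair of distinct values from {1, …, 176}; by symmetry P[π(i) > π(i+1)] = 1/2.
By linearity: E[X] = 175 · (1/2) = (176 − 1) · (1/2) = 175/2 ≈ 87.500000.

E[X] = 175/2 = 87.500000.


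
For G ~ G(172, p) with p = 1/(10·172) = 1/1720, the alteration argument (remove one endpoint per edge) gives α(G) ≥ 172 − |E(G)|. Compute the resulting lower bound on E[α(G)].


E[|E(G)|] = C(172, 2)·p = 14706 · (1/1720) = 171/20.
E[α(G)] ≥ n − E[|E(G)|] = 172 − 171/20 = 3269/20.
Numerically: ≈ 163.45000.
(This is only a lower bound; the true E[α(G)] may be larger.)

E[α(G)] ≥ 3269/20 ≈ 163.45000.


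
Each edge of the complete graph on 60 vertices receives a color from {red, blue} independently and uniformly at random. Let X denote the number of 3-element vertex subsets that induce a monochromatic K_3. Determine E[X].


Let X = Σ_S X_S over the C(60, 3) = 34220 subsets S of size 3, where X_S = 1 if the K_3 on S is monochromatic.
For a fixed S, the K_3 on S has C(3, 2) = 3 edges. P[all 3 edges red] = (1/2)^3, and likewise for blue, so P[monochromatic] = 2·(1/2)^3 = 2^{1 − 3} = 1/4.
Summing: E[X] = C(60, 3) · 2^{1 − 3} = 34220 · 1/4 = 8555.
Numerically: E[X] ≈ 8555.000.

E[X] = C(60,3)·2^(1−C(3,2)) = 8555 ≈ 8555.000.


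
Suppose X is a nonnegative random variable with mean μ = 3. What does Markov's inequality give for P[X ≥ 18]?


μ = E[X] = 3, a = 18.
Markov: P[X ≥ 18] ≤ μ/a = (3)/18 = 1/6.
Numerically: ≈ 0.167.
(Since a = 18 > μ = 3.000, the bound 1/6 is < 1 and informative.)

P[X ≥ 18] ≤ 1/6 ≈ 0.167.


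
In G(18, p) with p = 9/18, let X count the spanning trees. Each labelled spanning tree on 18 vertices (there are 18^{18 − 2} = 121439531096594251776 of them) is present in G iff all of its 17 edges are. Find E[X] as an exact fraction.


K_18 has 18^{18 − 2} = 121439531096594251776 labelled spanning trees.
For each such spanning tree H, let X_H = 1 if all 17 edges of H are present in G. Then P[X_H = 1] = p^{17} = (1/2)^{17} = 1/131072.
By linearity: E[X] = Σ_H E[X_H] = 121439531096594251776 · p^{17} = 121439531096594251776 · 1/131072 = 1853020188851841/2.
Numerically: E[X] ≈ 9.2651e+14.

E[X] = 121439531096594251776 · (1/2)^{17} = 1853020188851841/2 ≈ 9.2651e+14.


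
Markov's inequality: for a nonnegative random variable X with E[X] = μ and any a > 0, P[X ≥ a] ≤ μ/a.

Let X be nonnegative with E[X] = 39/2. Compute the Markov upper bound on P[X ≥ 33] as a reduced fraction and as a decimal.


μ = E[X] = 39/2, a = 33.
Markov: P[X ≥ 33] ≤ μ/a = (39/2)/33 = 13/22.
Numerically: ≈ 0.591.
(Since a = 33 > μ = 19.500, the bound 13/22 is < 1 and informative.)

P[X ≥ 33] ≤ 13/22 ≈ 0.591.


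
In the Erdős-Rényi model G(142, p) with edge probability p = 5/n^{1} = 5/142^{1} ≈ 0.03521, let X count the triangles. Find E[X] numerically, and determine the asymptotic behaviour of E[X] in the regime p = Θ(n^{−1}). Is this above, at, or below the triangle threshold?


Number of potential triangles: C(142, 3) = 467180.
Each occurs with probability p³ ≈ (0.03521)³ ≈ 4.365610e-05.
By linearity: E[X] = C(142, 3)·p³ ≈ 467180 · 4.365610e-05 ≈ 20.3953.
Here α = 1, so p = 5/n is exactly at the triangle threshold p ~ 1/n. Asymptotically E[X] → c³/6 = 5³/6 = 125/6 ≈ 20.8333, a bounded constant. In this regime the triangle count is asymptotically Poisson(c³/6).

E[X] ≈ 20.3953; in regime p = Θ(1/n^{1}) E[X] stays bounded (at the triangle threshold p ~ 1/n).


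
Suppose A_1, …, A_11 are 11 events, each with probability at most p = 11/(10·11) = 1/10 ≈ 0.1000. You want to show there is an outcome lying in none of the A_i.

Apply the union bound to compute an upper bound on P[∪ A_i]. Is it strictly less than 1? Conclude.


Union bound: P[∪_{i=1}^{11} A_i] ≤ Σ_i P[A_i] ≤ 11·p = 11·(1/10) = 11/10.
Numerically: 11/10 ≈ 1.1000.
Is 11/10 < 1? NO.
Since the bound 11/10 is ≥ 1, the union bound is uninformative here; it does NOT by itself certify existence.

11·p = 11/10 ≈ 1.1000; existence NOT certified by the union bound.


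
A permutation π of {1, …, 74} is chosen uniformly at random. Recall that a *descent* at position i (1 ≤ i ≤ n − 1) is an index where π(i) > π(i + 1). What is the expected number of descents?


Write X = Σ X_I over i = 1, …, 73, with X_I the indicator of one descent.
There are 73 indicators.
For each fixed i, the pair (π(i), π(i+1)) is a uniformly random ordered pair of distinct values from {1, …, 74}; by symmetry P[π(i) > π(i+1)] = 1/2.
By linearity: E[X] = 73 · (1/2) = (74 − 1) · (1/2) = 73/2 ≈ 36.500.

E[X] = 73/2 = 36.500.


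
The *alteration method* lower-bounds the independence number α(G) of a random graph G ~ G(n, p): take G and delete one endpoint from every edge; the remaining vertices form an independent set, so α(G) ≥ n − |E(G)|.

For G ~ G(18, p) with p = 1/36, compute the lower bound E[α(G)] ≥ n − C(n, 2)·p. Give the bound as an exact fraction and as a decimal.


E[|E(G)|] = C(18, 2)·p = 153 · (1/36) = 17/4.
E[α(G)] ≥ n − E[|E(G)|] = 18 − 17/4 = 55/4.
Numerically: ≈ 13.750000.
(This is only a lower bound; the true E[α(G)] may be larger.)

E[α(G)] ≥ 55/4 ≈ 13.750000.


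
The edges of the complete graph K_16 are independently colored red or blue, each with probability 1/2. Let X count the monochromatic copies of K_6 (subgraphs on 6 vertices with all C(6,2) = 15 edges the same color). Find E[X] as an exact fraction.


Let X = Σ_S X_S over the C(16, 6) = 8008 subsets S of size 6, where X_S = 1 if the K_6 on S is monochromatic.
For a fixed S, the K_6 on S has C(6, 2) = 15 edges. P[all 15 edges red] = (1/2)^15, and likewise for blue, so P[monochromatic] = 2·(1/2)^15 = 2^{1 − 15} = 1/16384.
Summing: E[X] = C(16, 6) · 2^{1 − 15} = 8008 · 1/16384 = 1001/2048.
Numerically: E[X] ≈ 0.48877.

E[X] = C(16,6)·2^(1−C(6,2)) = 1001/2048 ≈ 0.48877.
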